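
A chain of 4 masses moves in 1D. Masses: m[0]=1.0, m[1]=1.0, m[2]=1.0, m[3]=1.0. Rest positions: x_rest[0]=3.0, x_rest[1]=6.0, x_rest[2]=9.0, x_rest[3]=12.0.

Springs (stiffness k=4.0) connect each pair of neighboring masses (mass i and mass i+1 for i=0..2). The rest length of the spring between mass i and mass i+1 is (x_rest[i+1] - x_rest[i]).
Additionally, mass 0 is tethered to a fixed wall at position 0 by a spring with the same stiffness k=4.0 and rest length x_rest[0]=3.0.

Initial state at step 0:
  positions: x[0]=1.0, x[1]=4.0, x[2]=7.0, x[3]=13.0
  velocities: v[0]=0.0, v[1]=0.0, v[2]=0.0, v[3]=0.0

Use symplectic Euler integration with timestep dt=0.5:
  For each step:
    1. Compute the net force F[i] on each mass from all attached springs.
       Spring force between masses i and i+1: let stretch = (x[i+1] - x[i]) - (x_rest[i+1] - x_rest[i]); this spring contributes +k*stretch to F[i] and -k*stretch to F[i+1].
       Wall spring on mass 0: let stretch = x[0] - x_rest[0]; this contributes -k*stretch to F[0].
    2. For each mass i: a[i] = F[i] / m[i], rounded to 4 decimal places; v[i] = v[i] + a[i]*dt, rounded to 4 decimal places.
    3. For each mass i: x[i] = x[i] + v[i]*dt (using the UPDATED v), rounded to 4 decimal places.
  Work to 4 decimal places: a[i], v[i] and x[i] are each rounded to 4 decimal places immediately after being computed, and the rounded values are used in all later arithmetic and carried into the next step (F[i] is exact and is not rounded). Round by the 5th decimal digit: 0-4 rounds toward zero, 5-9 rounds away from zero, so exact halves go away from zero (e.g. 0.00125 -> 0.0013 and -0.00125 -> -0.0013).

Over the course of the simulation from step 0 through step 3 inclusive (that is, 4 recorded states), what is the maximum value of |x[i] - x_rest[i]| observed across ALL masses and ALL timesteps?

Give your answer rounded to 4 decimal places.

Answer: 3.0000

Derivation:
Step 0: x=[1.0000 4.0000 7.0000 13.0000] v=[0.0000 0.0000 0.0000 0.0000]
Step 1: x=[3.0000 4.0000 10.0000 10.0000] v=[4.0000 0.0000 6.0000 -6.0000]
Step 2: x=[3.0000 9.0000 7.0000 10.0000] v=[0.0000 10.0000 -6.0000 0.0000]
Step 3: x=[6.0000 6.0000 9.0000 10.0000] v=[6.0000 -6.0000 4.0000 0.0000]
Max displacement = 3.0000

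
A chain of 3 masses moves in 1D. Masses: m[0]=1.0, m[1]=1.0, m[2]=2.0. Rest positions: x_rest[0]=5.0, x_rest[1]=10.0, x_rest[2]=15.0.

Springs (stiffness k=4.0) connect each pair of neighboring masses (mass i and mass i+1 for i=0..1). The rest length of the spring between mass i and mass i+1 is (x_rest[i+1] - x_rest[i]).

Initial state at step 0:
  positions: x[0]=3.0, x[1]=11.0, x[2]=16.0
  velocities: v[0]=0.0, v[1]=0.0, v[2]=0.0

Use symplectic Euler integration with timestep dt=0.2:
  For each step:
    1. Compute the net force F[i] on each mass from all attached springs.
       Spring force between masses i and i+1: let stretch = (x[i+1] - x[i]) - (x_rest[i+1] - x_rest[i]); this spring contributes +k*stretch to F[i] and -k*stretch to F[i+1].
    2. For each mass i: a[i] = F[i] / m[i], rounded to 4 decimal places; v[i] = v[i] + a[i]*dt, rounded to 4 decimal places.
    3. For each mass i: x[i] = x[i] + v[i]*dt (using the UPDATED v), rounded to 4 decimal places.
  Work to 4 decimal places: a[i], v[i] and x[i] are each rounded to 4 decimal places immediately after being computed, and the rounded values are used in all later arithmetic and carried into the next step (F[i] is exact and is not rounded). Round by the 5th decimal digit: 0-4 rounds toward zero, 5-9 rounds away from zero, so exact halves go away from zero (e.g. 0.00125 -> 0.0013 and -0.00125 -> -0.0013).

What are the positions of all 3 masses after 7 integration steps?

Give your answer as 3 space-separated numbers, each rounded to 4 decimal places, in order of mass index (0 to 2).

Answer: 6.3175 11.1042 14.2891

Derivation:
Step 0: x=[3.0000 11.0000 16.0000] v=[0.0000 0.0000 0.0000]
Step 1: x=[3.4800 10.5200 16.0000] v=[2.4000 -2.4000 0.0000]
Step 2: x=[4.2864 9.7904 15.9616] v=[4.0320 -3.6480 -0.1920]
Step 3: x=[5.1734 9.1676 15.8295] v=[4.4352 -3.1142 -0.6605]
Step 4: x=[5.8995 8.9716 15.5644] v=[3.6306 -0.9800 -1.3253]
Step 5: x=[6.3172 9.3389 15.1719] v=[2.0883 1.8366 -1.9624]
Step 6: x=[6.4183 10.1560 14.7128] v=[0.5057 4.0856 -2.2956]
Step 7: x=[6.3175 11.1042 14.2891] v=[-0.5041 4.7409 -2.1183]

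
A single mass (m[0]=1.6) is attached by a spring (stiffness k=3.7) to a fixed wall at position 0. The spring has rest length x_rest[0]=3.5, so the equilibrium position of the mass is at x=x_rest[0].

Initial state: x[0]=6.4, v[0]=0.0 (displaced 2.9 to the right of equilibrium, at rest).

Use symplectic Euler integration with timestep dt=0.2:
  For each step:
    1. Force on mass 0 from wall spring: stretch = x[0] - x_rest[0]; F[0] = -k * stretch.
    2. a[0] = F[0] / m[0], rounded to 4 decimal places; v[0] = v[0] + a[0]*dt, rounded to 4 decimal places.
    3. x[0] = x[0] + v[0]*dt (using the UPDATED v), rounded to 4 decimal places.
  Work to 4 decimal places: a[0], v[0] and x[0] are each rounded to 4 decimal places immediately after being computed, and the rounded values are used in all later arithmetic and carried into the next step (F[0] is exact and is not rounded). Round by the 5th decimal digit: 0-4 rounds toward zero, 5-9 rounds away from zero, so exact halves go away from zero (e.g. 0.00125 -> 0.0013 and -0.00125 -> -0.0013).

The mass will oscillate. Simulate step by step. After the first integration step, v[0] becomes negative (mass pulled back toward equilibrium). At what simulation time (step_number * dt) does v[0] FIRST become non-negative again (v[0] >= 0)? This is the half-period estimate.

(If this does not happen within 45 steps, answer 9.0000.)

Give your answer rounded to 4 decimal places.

Answer: 2.2000

Derivation:
Step 0: x=[6.4000] v=[0.0000]
Step 1: x=[6.1317] v=[-1.3413]
Step 2: x=[5.6200] v=[-2.5585]
Step 3: x=[4.9122] v=[-3.5390]
Step 4: x=[4.0738] v=[-4.1921]
Step 5: x=[3.1823] v=[-4.4575]
Step 6: x=[2.3202] v=[-4.3106]
Step 7: x=[1.5672] v=[-3.7649]
Step 8: x=[0.9930] v=[-2.8710]
Step 9: x=[0.6507] v=[-1.7115]
Step 10: x=[0.5720] v=[-0.3937]
Step 11: x=[0.7641] v=[0.9605]
First v>=0 after going negative at step 11, time=2.2000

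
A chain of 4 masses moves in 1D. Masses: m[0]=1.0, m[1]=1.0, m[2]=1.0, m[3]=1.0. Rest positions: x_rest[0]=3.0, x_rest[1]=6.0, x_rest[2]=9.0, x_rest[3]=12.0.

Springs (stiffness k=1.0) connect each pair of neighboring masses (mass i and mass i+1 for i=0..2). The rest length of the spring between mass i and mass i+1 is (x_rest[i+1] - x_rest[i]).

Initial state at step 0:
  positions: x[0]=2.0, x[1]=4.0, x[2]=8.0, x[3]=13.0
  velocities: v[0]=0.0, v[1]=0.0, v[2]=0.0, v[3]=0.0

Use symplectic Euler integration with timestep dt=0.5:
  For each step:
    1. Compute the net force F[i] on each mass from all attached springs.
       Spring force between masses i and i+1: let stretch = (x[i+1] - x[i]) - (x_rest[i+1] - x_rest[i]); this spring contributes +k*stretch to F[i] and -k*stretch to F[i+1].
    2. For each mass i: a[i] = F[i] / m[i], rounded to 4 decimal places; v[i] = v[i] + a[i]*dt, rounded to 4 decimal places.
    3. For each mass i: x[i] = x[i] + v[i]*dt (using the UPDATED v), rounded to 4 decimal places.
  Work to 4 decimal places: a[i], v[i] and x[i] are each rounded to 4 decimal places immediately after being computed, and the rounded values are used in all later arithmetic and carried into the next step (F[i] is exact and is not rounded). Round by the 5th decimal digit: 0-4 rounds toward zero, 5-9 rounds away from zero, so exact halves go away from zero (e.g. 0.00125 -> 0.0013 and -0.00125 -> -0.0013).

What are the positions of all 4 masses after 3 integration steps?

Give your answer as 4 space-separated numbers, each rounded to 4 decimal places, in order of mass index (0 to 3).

Step 0: x=[2.0000 4.0000 8.0000 13.0000] v=[0.0000 0.0000 0.0000 0.0000]
Step 1: x=[1.7500 4.5000 8.2500 12.5000] v=[-0.5000 1.0000 0.5000 -1.0000]
Step 2: x=[1.4375 5.2500 8.6250 11.6875] v=[-0.6250 1.5000 0.7500 -1.6250]
Step 3: x=[1.3281 5.8907 8.9219 10.8594] v=[-0.2188 1.2813 0.5938 -1.6563]

Answer: 1.3281 5.8907 8.9219 10.8594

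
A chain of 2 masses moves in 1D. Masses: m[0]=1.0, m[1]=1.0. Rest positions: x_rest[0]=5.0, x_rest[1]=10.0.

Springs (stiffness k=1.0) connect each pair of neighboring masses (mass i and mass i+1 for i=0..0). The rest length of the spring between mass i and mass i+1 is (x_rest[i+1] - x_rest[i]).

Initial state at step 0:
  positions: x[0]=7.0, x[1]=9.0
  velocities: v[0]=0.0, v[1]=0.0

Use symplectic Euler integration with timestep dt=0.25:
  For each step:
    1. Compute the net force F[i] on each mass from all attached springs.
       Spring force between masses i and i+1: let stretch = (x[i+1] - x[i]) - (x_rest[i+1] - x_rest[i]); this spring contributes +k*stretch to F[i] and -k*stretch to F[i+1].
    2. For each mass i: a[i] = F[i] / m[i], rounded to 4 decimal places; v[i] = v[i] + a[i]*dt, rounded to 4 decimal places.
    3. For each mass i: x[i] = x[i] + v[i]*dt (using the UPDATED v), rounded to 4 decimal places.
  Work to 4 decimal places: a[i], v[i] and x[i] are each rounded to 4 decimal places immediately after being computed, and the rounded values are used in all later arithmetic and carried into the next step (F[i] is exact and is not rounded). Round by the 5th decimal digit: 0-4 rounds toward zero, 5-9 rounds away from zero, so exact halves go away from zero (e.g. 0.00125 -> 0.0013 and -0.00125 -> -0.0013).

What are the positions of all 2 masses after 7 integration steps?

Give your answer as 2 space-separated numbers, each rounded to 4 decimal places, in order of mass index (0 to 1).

Step 0: x=[7.0000 9.0000] v=[0.0000 0.0000]
Step 1: x=[6.8125 9.1875] v=[-0.7500 0.7500]
Step 2: x=[6.4609 9.5391] v=[-1.4063 1.4063]
Step 3: x=[5.9892 10.0108] v=[-1.8868 1.8868]
Step 4: x=[5.4564 10.5437] v=[-2.1314 2.1314]
Step 5: x=[4.9290 11.0711] v=[-2.1096 2.1096]
Step 6: x=[4.4730 11.5271] v=[-1.8241 1.8241]
Step 7: x=[4.1454 11.8548] v=[-1.3106 1.3106]

Answer: 4.1454 11.8548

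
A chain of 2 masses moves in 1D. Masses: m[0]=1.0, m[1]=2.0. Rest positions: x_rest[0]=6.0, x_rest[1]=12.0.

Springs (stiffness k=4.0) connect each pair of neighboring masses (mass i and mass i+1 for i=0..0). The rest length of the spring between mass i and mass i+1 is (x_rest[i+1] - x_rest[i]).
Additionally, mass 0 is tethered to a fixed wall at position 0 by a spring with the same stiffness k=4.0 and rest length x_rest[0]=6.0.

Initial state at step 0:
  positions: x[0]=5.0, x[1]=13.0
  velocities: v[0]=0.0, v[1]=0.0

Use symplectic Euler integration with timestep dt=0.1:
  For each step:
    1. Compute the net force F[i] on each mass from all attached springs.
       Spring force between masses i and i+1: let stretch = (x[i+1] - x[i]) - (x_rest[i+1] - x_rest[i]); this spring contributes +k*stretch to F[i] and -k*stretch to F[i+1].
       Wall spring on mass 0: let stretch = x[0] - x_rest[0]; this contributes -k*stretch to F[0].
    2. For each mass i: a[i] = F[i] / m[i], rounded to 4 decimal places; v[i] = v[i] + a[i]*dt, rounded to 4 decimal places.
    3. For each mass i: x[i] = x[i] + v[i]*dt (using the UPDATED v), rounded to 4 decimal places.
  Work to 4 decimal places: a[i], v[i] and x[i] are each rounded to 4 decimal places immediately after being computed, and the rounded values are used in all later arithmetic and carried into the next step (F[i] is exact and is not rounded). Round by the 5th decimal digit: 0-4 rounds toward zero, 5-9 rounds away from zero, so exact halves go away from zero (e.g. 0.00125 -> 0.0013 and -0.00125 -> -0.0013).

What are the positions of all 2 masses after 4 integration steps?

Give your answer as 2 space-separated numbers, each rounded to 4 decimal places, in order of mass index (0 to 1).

Answer: 6.0391 12.6460

Derivation:
Step 0: x=[5.0000 13.0000] v=[0.0000 0.0000]
Step 1: x=[5.1200 12.9600] v=[1.2000 -0.4000]
Step 2: x=[5.3488 12.8832] v=[2.2880 -0.7680]
Step 3: x=[5.6650 12.7757] v=[3.1622 -1.0749]
Step 4: x=[6.0391 12.6460] v=[3.7405 -1.2970]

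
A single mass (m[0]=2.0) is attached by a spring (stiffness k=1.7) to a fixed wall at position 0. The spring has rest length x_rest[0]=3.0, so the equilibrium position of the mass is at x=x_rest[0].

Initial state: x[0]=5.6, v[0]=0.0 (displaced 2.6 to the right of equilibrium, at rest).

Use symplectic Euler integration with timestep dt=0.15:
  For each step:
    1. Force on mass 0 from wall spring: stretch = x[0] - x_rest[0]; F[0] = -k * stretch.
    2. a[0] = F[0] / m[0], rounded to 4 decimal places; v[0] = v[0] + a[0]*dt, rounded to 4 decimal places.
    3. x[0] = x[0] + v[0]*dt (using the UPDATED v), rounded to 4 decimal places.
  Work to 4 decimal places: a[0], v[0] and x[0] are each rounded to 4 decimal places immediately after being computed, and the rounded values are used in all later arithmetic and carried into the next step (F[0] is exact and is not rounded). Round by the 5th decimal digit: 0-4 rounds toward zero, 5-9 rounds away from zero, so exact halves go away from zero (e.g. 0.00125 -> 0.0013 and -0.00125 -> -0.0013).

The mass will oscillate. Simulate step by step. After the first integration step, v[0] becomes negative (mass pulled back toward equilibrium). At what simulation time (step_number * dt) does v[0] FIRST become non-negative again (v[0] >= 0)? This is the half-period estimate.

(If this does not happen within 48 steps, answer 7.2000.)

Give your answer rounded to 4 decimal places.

Answer: 3.4500

Derivation:
Step 0: x=[5.6000] v=[0.0000]
Step 1: x=[5.5503] v=[-0.3315]
Step 2: x=[5.4518] v=[-0.6567]
Step 3: x=[5.3064] v=[-0.9693]
Step 4: x=[5.1169] v=[-1.2634]
Step 5: x=[4.8869] v=[-1.5333]
Step 6: x=[4.6208] v=[-1.7739]
Step 7: x=[4.3237] v=[-1.9806]
Step 8: x=[4.0013] v=[-2.1494]
Step 9: x=[3.6597] v=[-2.2771]
Step 10: x=[3.3055] v=[-2.3612]
Step 11: x=[2.9455] v=[-2.4002]
Step 12: x=[2.5865] v=[-2.3933]
Step 13: x=[2.2354] v=[-2.3406]
Step 14: x=[1.8989] v=[-2.2431]
Step 15: x=[1.5835] v=[-2.1027]
Step 16: x=[1.2952] v=[-1.9221]
Step 17: x=[1.0395] v=[-1.7047]
Step 18: x=[0.8213] v=[-1.4547]
Step 19: x=[0.6448] v=[-1.1769]
Step 20: x=[0.5133] v=[-0.8766]
Step 21: x=[0.4294] v=[-0.5595]
Step 22: x=[0.3946] v=[-0.2318]
Step 23: x=[0.4097] v=[0.1004]
First v>=0 after going negative at step 23, time=3.4500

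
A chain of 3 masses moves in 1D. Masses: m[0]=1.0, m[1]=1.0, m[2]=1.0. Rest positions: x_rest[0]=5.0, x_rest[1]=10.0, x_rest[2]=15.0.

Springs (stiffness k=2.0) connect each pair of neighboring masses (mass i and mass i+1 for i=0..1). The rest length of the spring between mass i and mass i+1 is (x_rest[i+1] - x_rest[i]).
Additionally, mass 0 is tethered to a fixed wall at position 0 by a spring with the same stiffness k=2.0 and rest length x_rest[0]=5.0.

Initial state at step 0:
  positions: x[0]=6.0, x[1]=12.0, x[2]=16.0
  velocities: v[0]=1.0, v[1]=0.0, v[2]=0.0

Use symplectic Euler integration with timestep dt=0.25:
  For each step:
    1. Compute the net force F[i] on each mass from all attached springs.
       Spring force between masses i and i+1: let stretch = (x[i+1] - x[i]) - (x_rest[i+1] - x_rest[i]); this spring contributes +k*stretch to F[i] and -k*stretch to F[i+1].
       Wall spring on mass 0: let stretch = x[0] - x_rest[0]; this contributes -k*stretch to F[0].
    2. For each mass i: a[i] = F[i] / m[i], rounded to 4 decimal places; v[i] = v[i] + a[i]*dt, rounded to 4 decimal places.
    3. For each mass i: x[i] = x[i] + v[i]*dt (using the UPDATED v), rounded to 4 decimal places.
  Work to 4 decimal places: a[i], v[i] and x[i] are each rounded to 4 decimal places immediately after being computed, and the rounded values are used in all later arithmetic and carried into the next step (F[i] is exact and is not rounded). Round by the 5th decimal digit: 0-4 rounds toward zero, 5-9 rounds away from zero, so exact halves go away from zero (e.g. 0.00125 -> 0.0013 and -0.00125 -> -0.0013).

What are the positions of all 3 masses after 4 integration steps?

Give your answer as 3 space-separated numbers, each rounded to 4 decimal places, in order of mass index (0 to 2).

Answer: 6.1316 10.7039 16.6717

Derivation:
Step 0: x=[6.0000 12.0000 16.0000] v=[1.0000 0.0000 0.0000]
Step 1: x=[6.2500 11.7500 16.1250] v=[1.0000 -1.0000 0.5000]
Step 2: x=[6.4063 11.3594 16.3281] v=[0.6250 -1.5625 0.8125]
Step 3: x=[6.3809 10.9707 16.5352] v=[-0.1016 -1.5547 0.8282]
Step 4: x=[6.1316 10.7039 16.6717] v=[-0.9972 -1.0674 0.5460]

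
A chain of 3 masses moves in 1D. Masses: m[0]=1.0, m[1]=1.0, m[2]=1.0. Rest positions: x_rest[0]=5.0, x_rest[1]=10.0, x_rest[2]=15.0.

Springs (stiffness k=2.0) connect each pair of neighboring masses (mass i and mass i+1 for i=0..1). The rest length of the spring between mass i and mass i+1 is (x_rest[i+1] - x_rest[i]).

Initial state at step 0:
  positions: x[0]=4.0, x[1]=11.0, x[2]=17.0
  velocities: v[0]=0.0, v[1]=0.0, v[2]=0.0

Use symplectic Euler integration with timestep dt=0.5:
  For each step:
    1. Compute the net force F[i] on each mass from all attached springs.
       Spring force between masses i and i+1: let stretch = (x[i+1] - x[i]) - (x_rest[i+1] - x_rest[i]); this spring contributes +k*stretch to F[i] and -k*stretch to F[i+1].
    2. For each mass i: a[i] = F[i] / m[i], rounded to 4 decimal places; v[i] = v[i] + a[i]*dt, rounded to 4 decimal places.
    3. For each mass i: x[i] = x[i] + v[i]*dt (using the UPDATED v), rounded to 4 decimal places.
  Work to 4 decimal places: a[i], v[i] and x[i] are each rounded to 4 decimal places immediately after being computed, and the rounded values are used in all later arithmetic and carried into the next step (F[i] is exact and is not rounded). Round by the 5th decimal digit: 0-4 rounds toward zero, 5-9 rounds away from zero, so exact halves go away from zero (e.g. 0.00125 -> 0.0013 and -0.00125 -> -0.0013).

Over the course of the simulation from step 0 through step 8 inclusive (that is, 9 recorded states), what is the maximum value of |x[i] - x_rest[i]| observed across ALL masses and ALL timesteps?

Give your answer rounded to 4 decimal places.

Answer: 2.2110

Derivation:
Step 0: x=[4.0000 11.0000 17.0000] v=[0.0000 0.0000 0.0000]
Step 1: x=[5.0000 10.5000 16.5000] v=[2.0000 -1.0000 -1.0000]
Step 2: x=[6.2500 10.2500 15.5000] v=[2.5000 -0.5000 -2.0000]
Step 3: x=[7.0000 10.6250 14.3750] v=[1.5000 0.7500 -2.2500]
Step 4: x=[7.0625 11.0625 13.8750] v=[0.1250 0.8750 -1.0000]
Step 5: x=[6.6250 10.9063 14.4688] v=[-0.8750 -0.3125 1.1875]
Step 6: x=[5.8282 10.3907 15.7813] v=[-1.5937 -1.0313 2.6250]
Step 7: x=[4.8126 10.2891 16.8985] v=[-2.0312 -0.2032 2.2344]
Step 8: x=[4.0353 10.7540 17.2110] v=[-1.5547 0.9297 0.6250]
Max displacement = 2.2110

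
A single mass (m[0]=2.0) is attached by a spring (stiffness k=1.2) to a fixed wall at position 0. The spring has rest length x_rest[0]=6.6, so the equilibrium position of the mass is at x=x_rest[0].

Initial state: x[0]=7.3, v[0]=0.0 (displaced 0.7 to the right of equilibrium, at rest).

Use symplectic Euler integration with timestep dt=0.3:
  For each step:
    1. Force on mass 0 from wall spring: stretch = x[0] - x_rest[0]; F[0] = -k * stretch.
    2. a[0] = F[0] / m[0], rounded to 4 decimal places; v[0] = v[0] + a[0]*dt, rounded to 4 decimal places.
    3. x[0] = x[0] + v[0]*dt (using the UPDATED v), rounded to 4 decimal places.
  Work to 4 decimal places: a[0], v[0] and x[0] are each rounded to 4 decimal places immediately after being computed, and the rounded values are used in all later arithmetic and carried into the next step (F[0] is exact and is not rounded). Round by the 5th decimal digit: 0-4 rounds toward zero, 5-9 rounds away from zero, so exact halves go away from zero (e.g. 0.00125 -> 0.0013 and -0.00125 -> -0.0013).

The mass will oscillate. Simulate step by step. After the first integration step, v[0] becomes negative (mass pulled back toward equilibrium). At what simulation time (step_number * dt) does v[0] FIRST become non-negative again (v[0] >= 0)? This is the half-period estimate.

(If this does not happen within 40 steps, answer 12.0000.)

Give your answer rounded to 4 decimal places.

Step 0: x=[7.3000] v=[0.0000]
Step 1: x=[7.2622] v=[-0.1260]
Step 2: x=[7.1886] v=[-0.2452]
Step 3: x=[7.0832] v=[-0.3512]
Step 4: x=[6.9517] v=[-0.4382]
Step 5: x=[6.8013] v=[-0.5015]
Step 6: x=[6.6400] v=[-0.5377]
Step 7: x=[6.4765] v=[-0.5449]
Step 8: x=[6.3197] v=[-0.5227]
Step 9: x=[6.1780] v=[-0.4722]
Step 10: x=[6.0591] v=[-0.3962]
Step 11: x=[5.9694] v=[-0.2989]
Step 12: x=[5.9138] v=[-0.1854]
Step 13: x=[5.8952] v=[-0.0619]
Step 14: x=[5.9147] v=[0.0650]
First v>=0 after going negative at step 14, time=4.2000

Answer: 4.2000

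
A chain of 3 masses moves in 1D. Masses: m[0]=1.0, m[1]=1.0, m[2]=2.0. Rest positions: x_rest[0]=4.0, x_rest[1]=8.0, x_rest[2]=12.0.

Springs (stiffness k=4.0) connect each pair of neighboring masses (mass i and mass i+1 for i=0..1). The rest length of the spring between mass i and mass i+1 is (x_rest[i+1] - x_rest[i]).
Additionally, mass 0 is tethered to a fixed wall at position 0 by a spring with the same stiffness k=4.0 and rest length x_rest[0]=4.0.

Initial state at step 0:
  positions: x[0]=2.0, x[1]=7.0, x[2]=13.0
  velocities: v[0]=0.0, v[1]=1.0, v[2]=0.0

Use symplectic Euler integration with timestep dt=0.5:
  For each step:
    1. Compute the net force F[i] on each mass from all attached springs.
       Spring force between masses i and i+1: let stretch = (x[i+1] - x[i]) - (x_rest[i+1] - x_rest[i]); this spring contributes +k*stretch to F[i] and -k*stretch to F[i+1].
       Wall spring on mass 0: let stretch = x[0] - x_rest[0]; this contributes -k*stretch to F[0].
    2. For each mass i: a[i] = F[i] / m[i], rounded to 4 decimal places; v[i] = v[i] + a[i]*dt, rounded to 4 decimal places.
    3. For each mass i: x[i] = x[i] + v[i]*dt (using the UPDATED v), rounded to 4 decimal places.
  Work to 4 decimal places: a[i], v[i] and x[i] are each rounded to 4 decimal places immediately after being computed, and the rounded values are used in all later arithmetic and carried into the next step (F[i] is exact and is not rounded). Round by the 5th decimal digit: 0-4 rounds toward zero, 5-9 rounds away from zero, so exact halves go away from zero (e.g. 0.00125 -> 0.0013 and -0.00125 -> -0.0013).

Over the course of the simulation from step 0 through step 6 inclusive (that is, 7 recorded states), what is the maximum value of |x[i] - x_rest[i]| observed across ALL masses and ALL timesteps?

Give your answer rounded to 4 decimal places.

Answer: 2.5000

Derivation:
Step 0: x=[2.0000 7.0000 13.0000] v=[0.0000 1.0000 0.0000]
Step 1: x=[5.0000 8.5000 12.0000] v=[6.0000 3.0000 -2.0000]
Step 2: x=[6.5000 10.0000 11.2500] v=[3.0000 3.0000 -1.5000]
Step 3: x=[5.0000 9.2500 11.8750] v=[-3.0000 -1.5000 1.2500]
Step 4: x=[2.7500 6.8750 13.1875] v=[-4.5000 -4.7500 2.6250]
Step 5: x=[1.8750 6.6875 13.3438] v=[-1.7500 -0.3750 0.3125]
Step 6: x=[3.9375 8.3438 12.1719] v=[4.1250 3.3126 -2.3438]
Max displacement = 2.5000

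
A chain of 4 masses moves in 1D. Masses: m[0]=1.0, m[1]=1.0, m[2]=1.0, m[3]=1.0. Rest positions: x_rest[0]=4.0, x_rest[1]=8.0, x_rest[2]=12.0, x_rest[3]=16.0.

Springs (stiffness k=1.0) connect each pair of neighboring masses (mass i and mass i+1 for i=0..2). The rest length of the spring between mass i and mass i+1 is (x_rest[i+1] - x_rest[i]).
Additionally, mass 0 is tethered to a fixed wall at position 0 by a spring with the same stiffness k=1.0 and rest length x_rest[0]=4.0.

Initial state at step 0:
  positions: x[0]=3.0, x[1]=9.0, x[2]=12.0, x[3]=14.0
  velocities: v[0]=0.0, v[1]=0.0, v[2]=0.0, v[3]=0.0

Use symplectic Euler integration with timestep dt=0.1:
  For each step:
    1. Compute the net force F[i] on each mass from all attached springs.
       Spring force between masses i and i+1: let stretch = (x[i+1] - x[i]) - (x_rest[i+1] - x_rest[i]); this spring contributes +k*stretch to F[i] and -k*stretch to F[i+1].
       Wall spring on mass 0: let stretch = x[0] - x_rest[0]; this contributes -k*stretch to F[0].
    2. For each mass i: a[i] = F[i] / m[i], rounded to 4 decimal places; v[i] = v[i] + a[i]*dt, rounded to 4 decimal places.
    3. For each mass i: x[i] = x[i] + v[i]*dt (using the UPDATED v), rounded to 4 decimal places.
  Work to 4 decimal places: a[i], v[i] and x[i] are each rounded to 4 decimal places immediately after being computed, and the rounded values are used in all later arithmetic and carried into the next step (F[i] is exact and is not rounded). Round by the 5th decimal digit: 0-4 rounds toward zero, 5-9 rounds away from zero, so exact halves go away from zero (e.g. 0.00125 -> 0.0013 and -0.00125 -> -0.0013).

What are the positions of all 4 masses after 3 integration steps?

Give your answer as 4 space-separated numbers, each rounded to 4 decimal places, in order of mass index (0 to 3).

Answer: 3.1755 8.8240 11.9405 14.1185

Derivation:
Step 0: x=[3.0000 9.0000 12.0000 14.0000] v=[0.0000 0.0000 0.0000 0.0000]
Step 1: x=[3.0300 8.9700 11.9900 14.0200] v=[0.3000 -0.3000 -0.1000 0.2000]
Step 2: x=[3.0891 8.9108 11.9701 14.0597] v=[0.5910 -0.5920 -0.1990 0.3970]
Step 3: x=[3.1755 8.8240 11.9405 14.1185] v=[0.8643 -0.8682 -0.2960 0.5880]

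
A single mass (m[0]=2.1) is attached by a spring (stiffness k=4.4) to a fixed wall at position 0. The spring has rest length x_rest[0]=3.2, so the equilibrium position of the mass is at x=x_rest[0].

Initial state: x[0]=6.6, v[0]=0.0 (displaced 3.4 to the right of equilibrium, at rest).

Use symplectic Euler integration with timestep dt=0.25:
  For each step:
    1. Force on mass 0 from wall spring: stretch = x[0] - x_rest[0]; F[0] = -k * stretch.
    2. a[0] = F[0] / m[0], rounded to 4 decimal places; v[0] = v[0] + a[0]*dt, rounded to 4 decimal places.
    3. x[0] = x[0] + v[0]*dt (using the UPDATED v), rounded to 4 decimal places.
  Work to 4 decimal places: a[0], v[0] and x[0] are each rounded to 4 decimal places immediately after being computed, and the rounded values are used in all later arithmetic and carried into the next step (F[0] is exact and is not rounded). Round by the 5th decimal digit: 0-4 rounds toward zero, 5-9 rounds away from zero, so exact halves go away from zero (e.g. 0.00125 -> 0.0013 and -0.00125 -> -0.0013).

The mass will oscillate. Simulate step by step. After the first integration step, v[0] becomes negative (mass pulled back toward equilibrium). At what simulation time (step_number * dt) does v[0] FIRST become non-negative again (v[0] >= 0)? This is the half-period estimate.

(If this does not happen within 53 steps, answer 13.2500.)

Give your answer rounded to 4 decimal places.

Answer: 2.2500

Derivation:
Step 0: x=[6.6000] v=[0.0000]
Step 1: x=[6.1548] v=[-1.7810]
Step 2: x=[5.3226] v=[-3.3288]
Step 3: x=[4.2124] v=[-4.4407]
Step 4: x=[2.9697] v=[-4.9710]
Step 5: x=[1.7571] v=[-4.8504]
Step 6: x=[0.7335] v=[-4.0946]
Step 7: x=[0.0329] v=[-2.8026]
Step 8: x=[-0.2530] v=[-1.1437]
Step 9: x=[-0.0868] v=[0.6650]
First v>=0 after going negative at step 9, time=2.2500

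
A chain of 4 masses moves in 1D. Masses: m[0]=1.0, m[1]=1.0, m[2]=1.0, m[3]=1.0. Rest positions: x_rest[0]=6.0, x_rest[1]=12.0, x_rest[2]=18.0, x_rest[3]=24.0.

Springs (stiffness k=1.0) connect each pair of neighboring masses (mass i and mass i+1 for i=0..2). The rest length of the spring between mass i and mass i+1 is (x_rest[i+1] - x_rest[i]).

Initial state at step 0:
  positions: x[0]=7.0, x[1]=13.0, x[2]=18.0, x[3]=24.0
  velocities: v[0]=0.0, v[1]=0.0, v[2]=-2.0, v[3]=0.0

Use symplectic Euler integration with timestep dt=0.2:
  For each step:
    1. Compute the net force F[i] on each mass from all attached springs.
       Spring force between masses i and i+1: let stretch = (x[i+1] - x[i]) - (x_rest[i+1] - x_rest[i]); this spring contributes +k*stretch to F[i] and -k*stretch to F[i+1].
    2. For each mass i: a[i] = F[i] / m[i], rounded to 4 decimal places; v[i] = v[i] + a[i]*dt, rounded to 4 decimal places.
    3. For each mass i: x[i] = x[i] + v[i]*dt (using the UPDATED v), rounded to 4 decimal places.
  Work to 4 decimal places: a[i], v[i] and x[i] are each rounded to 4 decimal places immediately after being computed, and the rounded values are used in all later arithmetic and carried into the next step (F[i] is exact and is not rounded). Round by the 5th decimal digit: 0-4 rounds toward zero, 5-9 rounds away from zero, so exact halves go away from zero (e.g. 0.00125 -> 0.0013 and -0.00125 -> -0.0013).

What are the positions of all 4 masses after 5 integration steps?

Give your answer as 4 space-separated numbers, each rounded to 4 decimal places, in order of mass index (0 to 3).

Answer: 6.9384 12.2816 17.0123 23.7677

Derivation:
Step 0: x=[7.0000 13.0000 18.0000 24.0000] v=[0.0000 0.0000 -2.0000 0.0000]
Step 1: x=[7.0000 12.9600 17.6400 24.0000] v=[0.0000 -0.2000 -1.8000 0.0000]
Step 2: x=[6.9984 12.8688 17.3472 23.9856] v=[-0.0080 -0.4560 -1.4640 -0.0720]
Step 3: x=[6.9916 12.7219 17.1408 23.9457] v=[-0.0339 -0.7344 -1.0320 -0.1997]
Step 4: x=[6.9740 12.5226 17.0298 23.8736] v=[-0.0878 -0.9967 -0.5548 -0.3607]
Step 5: x=[6.9384 12.2816 17.0123 23.7677] v=[-0.1781 -1.2050 -0.0875 -0.5295]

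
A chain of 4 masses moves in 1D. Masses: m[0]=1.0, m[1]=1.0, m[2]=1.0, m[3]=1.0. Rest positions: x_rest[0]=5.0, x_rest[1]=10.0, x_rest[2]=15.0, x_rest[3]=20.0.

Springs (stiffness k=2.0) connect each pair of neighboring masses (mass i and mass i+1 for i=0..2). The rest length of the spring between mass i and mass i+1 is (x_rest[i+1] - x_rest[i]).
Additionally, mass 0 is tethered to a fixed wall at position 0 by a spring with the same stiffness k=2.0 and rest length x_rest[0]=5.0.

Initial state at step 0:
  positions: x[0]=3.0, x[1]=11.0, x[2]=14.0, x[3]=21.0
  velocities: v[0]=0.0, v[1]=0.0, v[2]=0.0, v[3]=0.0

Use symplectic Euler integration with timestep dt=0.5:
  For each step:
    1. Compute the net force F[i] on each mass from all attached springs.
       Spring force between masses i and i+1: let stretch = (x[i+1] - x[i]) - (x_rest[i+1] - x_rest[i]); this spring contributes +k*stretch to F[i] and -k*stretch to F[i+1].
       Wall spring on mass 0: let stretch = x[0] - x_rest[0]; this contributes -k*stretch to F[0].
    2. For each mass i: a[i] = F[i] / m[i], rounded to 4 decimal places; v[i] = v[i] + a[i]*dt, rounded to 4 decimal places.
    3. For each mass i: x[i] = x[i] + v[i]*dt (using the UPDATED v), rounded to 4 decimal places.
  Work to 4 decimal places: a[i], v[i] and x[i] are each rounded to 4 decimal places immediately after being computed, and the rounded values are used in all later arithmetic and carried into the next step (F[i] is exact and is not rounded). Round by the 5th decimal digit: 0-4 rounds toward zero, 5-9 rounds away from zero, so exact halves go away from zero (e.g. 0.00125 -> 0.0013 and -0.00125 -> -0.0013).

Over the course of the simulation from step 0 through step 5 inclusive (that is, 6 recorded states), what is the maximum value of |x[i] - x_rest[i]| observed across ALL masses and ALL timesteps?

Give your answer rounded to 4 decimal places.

Answer: 2.7500

Derivation:
Step 0: x=[3.0000 11.0000 14.0000 21.0000] v=[0.0000 0.0000 0.0000 0.0000]
Step 1: x=[5.5000 8.5000 16.0000 20.0000] v=[5.0000 -5.0000 4.0000 -2.0000]
Step 2: x=[6.7500 8.2500 16.2500 19.5000] v=[2.5000 -0.5000 0.5000 -1.0000]
Step 3: x=[5.3750 11.2500 14.1250 19.8750] v=[-2.7500 6.0000 -4.2500 0.7500]
Step 4: x=[4.2500 12.7500 13.4375 19.8750] v=[-2.2500 3.0000 -1.3750 0.0000]
Step 5: x=[5.2500 10.3438 15.6250 19.1563] v=[2.0000 -4.8125 4.3750 -1.4375]
Max displacement = 2.7500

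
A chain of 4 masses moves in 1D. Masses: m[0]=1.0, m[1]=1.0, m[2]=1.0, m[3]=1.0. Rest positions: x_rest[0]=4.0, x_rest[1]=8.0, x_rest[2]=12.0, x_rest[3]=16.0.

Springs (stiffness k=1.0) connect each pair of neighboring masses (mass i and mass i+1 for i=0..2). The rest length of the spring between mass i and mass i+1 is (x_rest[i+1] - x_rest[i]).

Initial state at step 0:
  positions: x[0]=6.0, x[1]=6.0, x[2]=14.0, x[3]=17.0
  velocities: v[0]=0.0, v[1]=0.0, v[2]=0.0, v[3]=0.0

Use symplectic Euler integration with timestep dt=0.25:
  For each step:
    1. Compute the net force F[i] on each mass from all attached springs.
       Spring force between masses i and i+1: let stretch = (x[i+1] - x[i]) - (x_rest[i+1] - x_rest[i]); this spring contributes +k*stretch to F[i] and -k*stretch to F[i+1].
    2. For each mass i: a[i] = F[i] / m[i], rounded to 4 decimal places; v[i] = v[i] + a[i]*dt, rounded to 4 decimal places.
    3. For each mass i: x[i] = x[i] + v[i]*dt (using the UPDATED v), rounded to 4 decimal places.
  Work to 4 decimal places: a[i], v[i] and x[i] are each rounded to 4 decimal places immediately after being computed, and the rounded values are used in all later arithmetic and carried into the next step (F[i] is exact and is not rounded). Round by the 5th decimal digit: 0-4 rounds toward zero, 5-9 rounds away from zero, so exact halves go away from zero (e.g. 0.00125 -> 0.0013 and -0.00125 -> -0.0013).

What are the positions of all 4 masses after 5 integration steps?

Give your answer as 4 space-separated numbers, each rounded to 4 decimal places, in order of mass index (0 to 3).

Answer: 3.6536 10.5999 11.4713 17.2756

Derivation:
Step 0: x=[6.0000 6.0000 14.0000 17.0000] v=[0.0000 0.0000 0.0000 0.0000]
Step 1: x=[5.7500 6.5000 13.6875 17.0625] v=[-1.0000 2.0000 -1.2500 0.2500]
Step 2: x=[5.2969 7.4024 13.1367 17.1641] v=[-1.8125 3.6094 -2.2031 0.4063]
Step 3: x=[4.7254 8.5316 12.4793 17.2640] v=[-2.2861 4.5166 -2.6298 0.3995]
Step 4: x=[4.1418 9.6696 11.8742 17.3148] v=[-2.3346 4.5520 -2.4206 0.2033]
Step 5: x=[3.6536 10.5999 11.4713 17.2756] v=[-1.9527 3.7212 -1.6116 -0.1569]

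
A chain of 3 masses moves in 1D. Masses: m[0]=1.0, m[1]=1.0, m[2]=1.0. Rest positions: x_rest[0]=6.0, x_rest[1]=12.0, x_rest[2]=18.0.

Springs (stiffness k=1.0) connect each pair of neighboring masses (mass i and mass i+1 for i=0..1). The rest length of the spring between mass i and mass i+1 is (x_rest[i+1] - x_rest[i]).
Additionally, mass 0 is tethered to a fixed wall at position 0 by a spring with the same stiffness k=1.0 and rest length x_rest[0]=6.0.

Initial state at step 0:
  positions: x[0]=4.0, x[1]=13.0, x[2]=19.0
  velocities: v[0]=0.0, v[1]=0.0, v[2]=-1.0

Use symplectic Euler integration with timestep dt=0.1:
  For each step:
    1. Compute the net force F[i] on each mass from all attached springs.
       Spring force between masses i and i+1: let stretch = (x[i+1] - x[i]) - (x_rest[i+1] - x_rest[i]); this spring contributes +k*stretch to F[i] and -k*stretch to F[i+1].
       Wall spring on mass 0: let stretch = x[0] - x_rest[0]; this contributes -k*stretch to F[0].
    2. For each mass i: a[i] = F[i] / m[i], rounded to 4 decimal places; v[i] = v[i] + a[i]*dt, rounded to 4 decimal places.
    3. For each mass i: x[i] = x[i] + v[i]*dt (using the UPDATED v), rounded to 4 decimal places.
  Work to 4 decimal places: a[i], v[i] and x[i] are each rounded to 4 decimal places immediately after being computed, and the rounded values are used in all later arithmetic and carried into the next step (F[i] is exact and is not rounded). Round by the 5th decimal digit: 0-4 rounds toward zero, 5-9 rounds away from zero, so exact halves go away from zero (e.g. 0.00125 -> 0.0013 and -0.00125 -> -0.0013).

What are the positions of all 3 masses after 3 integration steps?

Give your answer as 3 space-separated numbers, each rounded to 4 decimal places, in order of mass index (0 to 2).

Step 0: x=[4.0000 13.0000 19.0000] v=[0.0000 0.0000 -1.0000]
Step 1: x=[4.0500 12.9700 18.9000] v=[0.5000 -0.3000 -1.0000]
Step 2: x=[4.1487 12.9101 18.8007] v=[0.9870 -0.5990 -0.9930]
Step 3: x=[4.2935 12.8215 18.7025] v=[1.4483 -0.8861 -0.9821]

Answer: 4.2935 12.8215 18.7025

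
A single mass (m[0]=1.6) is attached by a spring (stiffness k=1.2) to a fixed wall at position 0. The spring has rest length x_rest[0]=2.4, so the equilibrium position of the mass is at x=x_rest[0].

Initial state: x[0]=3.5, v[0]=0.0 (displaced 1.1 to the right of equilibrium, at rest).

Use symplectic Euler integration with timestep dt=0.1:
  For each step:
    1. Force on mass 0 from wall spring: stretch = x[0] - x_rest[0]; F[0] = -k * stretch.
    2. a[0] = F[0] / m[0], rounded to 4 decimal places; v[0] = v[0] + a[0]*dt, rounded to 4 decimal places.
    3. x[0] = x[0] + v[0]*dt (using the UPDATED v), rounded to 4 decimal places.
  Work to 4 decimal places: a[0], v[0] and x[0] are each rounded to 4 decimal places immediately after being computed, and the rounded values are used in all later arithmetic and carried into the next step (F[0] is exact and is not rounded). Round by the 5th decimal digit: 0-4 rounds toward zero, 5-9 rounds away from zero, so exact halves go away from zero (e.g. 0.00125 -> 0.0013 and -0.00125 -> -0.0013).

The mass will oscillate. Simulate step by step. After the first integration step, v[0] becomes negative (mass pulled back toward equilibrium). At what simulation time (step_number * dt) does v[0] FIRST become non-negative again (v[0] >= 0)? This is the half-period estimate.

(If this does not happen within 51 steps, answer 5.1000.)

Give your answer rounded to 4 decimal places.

Answer: 3.7000

Derivation:
Step 0: x=[3.5000] v=[0.0000]
Step 1: x=[3.4918] v=[-0.0825]
Step 2: x=[3.4754] v=[-0.1644]
Step 3: x=[3.4509] v=[-0.2451]
Step 4: x=[3.4185] v=[-0.3239]
Step 5: x=[3.3785] v=[-0.4003]
Step 6: x=[3.3311] v=[-0.4737]
Step 7: x=[3.2768] v=[-0.5435]
Step 8: x=[3.2159] v=[-0.6093]
Step 9: x=[3.1489] v=[-0.6705]
Step 10: x=[3.0762] v=[-0.7267]
Step 11: x=[2.9985] v=[-0.7774]
Step 12: x=[2.9163] v=[-0.8223]
Step 13: x=[2.8302] v=[-0.8610]
Step 14: x=[2.7409] v=[-0.8933]
Step 15: x=[2.6490] v=[-0.9189]
Step 16: x=[2.5552] v=[-0.9376]
Step 17: x=[2.4603] v=[-0.9492]
Step 18: x=[2.3649] v=[-0.9537]
Step 19: x=[2.2698] v=[-0.9511]
Step 20: x=[2.1757] v=[-0.9413]
Step 21: x=[2.0833] v=[-0.9245]
Step 22: x=[1.9932] v=[-0.9008]
Step 23: x=[1.9062] v=[-0.8703]
Step 24: x=[1.8229] v=[-0.8333]
Step 25: x=[1.7439] v=[-0.7900]
Step 26: x=[1.6698] v=[-0.7408]
Step 27: x=[1.6012] v=[-0.6860]
Step 28: x=[1.5386] v=[-0.6261]
Step 29: x=[1.4825] v=[-0.5615]
Step 30: x=[1.4332] v=[-0.4927]
Step 31: x=[1.3912] v=[-0.4202]
Step 32: x=[1.3568] v=[-0.3445]
Step 33: x=[1.3302] v=[-0.2663]
Step 34: x=[1.3116] v=[-0.1861]
Step 35: x=[1.3012] v=[-0.1045]
Step 36: x=[1.2990] v=[-0.0221]
Step 37: x=[1.3051] v=[0.0605]
First v>=0 after going negative at step 37, time=3.7000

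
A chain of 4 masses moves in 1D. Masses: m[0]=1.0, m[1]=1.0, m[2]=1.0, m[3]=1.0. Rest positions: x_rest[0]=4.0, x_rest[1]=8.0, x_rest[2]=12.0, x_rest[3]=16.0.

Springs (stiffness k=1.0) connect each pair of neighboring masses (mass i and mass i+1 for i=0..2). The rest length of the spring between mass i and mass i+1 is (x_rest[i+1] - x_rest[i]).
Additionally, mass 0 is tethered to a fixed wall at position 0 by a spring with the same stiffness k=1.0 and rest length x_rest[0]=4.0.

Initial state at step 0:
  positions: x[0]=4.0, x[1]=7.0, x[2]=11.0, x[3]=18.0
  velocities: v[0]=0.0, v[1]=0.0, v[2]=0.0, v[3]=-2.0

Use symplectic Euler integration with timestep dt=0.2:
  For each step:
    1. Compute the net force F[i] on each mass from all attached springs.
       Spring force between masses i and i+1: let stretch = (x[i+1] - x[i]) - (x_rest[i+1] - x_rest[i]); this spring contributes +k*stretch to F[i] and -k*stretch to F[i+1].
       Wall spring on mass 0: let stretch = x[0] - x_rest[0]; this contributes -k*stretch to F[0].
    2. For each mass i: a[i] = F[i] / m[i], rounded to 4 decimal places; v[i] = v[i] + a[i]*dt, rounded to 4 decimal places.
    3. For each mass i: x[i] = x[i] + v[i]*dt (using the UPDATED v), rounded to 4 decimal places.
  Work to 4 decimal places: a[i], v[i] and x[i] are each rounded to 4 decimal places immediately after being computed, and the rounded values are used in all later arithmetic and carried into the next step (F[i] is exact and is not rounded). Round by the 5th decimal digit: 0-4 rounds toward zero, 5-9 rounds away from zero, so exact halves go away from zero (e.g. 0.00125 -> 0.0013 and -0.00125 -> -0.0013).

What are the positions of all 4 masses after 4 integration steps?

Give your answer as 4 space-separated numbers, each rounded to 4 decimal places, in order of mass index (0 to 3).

Answer: 3.6693 7.3941 11.8689 15.4902

Derivation:
Step 0: x=[4.0000 7.0000 11.0000 18.0000] v=[0.0000 0.0000 0.0000 -2.0000]
Step 1: x=[3.9600 7.0400 11.1200 17.4800] v=[-0.2000 0.2000 0.6000 -2.6000]
Step 2: x=[3.8848 7.1200 11.3312 16.8656] v=[-0.3760 0.4000 1.0560 -3.0720]
Step 3: x=[3.7836 7.2390 11.5953 16.1898] v=[-0.5059 0.5952 1.3206 -3.3789]
Step 4: x=[3.6693 7.3941 11.8689 15.4902] v=[-0.5715 0.7754 1.3682 -3.4978]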